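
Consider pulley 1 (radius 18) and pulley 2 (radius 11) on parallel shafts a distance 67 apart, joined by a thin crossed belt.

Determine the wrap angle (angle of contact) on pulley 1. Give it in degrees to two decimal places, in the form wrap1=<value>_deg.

crossed belt: β = asin((r1+r2)/C) = asin(29/67) = 25.6477°
wrap1 = wrap2 = π + 2β = 231.2953°

wrap1=231.30_deg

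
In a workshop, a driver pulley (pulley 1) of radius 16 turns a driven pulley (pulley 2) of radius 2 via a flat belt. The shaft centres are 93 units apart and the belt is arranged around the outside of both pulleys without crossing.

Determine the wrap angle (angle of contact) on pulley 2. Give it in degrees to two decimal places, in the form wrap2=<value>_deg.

wrap2=162.68_deg

open belt: β = asin((r2−r1)/C) = asin(-14/93) = -8.6581°
wrap1 = π − 2β = 197.3162°
wrap2 = π + 2β = 162.6838°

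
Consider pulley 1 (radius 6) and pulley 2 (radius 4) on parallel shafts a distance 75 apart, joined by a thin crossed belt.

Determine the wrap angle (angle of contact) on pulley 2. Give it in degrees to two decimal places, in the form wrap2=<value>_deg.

crossed belt: β = asin((r1+r2)/C) = asin(10/75) = 7.6623°
wrap1 = wrap2 = π + 2β = 195.3245°

wrap2=195.32_deg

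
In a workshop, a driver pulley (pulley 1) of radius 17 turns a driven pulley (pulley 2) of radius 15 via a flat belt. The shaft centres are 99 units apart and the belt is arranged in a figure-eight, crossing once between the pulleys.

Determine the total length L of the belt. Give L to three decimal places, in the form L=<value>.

L=308.967

crossed belt: β = asin((r1+r2)/C) = asin(32/99) = 18.8585°
wrap1 = wrap2 = π + 2β = 217.7170°
tangent length = C·cosβ = 93.6856
L = (r1+r2)·wrap + 2·C·cosβ = 32·3.7999 + 2·93.6856 = 308.9674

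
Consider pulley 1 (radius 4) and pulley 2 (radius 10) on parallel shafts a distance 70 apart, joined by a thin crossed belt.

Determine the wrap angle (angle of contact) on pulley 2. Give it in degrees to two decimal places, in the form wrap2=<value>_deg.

wrap2=203.07_deg

crossed belt: β = asin((r1+r2)/C) = asin(14/70) = 11.5370°
wrap1 = wrap2 = π + 2β = 203.0739°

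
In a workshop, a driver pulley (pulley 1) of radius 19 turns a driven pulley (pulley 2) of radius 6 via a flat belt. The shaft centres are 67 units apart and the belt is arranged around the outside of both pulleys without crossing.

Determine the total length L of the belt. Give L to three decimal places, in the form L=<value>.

open belt: β = asin((r2−r1)/C) = asin(-13/67) = -11.1881°
wrap1 = π − 2β = 202.3761°
wrap2 = π + 2β = 157.6239°
tangent length = C·cosβ = 65.7267
L = r1·wrap1 + r2·wrap2 + 2·C·cosβ = 19·3.5321 + 6·2.7511 + 2·65.7267 = 215.0702

L=215.070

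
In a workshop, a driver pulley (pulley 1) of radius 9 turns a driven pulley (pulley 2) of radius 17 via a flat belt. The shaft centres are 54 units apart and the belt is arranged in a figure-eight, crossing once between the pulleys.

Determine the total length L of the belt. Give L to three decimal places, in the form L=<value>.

crossed belt: β = asin((r1+r2)/C) = asin(26/54) = 28.7822°
wrap1 = wrap2 = π + 2β = 237.5644°
tangent length = C·cosβ = 47.3286
L = (r1+r2)·wrap + 2·C·cosβ = 26·4.1463 + 2·47.3286 = 202.4606

L=202.461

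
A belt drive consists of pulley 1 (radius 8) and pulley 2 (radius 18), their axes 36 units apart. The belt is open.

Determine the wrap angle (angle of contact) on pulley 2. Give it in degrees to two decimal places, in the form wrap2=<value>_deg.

open belt: β = asin((r2−r1)/C) = asin(10/36) = 16.1276°
wrap1 = π − 2β = 147.7448°
wrap2 = π + 2β = 212.2552°

wrap2=212.26_deg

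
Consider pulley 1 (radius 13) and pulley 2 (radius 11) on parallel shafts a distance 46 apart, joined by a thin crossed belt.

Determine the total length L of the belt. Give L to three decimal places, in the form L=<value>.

L=180.231

crossed belt: β = asin((r1+r2)/C) = asin(24/46) = 31.4490°
wrap1 = wrap2 = π + 2β = 242.8980°
tangent length = C·cosβ = 39.2428
L = (r1+r2)·wrap + 2·C·cosβ = 24·4.2394 + 2·39.2428 = 180.2305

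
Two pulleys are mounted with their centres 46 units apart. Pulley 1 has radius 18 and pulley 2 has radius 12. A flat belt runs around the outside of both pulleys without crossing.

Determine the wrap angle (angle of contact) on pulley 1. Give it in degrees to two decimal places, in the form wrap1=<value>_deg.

wrap1=194.99_deg

open belt: β = asin((r2−r1)/C) = asin(-6/46) = -7.4947°
wrap1 = π − 2β = 194.9894°
wrap2 = π + 2β = 165.0106°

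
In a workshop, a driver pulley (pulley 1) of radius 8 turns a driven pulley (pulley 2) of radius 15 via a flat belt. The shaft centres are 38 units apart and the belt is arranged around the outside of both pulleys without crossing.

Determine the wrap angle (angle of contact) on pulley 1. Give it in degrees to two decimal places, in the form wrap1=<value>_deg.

wrap1=158.77_deg

open belt: β = asin((r2−r1)/C) = asin(7/38) = 10.6151°
wrap1 = π − 2β = 158.7698°
wrap2 = π + 2β = 201.2302°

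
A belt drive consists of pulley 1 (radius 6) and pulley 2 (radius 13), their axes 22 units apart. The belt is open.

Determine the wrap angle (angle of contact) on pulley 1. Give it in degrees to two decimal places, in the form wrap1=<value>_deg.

wrap1=142.89_deg

open belt: β = asin((r2−r1)/C) = asin(7/22) = 18.5530°
wrap1 = π − 2β = 142.8940°
wrap2 = π + 2β = 217.1060°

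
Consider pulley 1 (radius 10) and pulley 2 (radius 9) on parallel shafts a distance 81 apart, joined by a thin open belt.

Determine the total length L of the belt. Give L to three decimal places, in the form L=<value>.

L=221.703

open belt: β = asin((r2−r1)/C) = asin(-1/81) = -0.7074°
wrap1 = π − 2β = 181.4147°
wrap2 = π + 2β = 178.5853°
tangent length = C·cosβ = 80.9938
L = r1·wrap1 + r2·wrap2 + 2·C·cosβ = 10·3.1663 + 9·3.1169 + 2·80.9938 = 221.7026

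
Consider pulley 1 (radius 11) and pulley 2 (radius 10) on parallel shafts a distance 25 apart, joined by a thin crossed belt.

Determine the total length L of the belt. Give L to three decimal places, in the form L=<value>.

L=134.989

crossed belt: β = asin((r1+r2)/C) = asin(21/25) = 57.1401°
wrap1 = wrap2 = π + 2β = 294.2802°
tangent length = C·cosβ = 13.5647
L = (r1+r2)·wrap + 2·C·cosβ = 21·5.1362 + 2·13.5647 = 134.9887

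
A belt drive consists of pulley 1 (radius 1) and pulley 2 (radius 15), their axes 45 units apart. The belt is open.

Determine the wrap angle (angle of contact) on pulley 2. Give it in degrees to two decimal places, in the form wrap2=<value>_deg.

open belt: β = asin((r2−r1)/C) = asin(14/45) = 18.1262°
wrap1 = π − 2β = 143.7476°
wrap2 = π + 2β = 216.2524°

wrap2=216.25_deg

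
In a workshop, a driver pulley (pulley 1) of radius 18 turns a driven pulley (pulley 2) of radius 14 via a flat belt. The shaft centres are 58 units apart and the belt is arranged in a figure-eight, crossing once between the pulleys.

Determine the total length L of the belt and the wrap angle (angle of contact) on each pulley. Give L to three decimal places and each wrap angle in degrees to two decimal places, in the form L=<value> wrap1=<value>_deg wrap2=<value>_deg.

crossed belt: β = asin((r1+r2)/C) = asin(32/58) = 33.4854°
wrap1 = wrap2 = π + 2β = 246.9708°
tangent length = C·cosβ = 48.3735
L = (r1+r2)·wrap + 2·C·cosβ = 32·4.3105 + 2·48.3735 = 234.6816

L=234.682 wrap1=246.97_deg wrap2=246.97_deg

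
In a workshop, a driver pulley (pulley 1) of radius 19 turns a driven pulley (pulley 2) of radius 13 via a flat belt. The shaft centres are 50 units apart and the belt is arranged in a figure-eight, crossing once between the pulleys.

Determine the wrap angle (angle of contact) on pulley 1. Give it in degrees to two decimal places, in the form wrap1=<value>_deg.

crossed belt: β = asin((r1+r2)/C) = asin(32/50) = 39.7918°
wrap1 = wrap2 = π + 2β = 259.5836°

wrap1=259.58_deg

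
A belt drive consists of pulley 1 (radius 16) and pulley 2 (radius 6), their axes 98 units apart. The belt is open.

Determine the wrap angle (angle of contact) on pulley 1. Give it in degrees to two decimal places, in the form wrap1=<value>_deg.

open belt: β = asin((r2−r1)/C) = asin(-10/98) = -5.8567°
wrap1 = π − 2β = 191.7134°
wrap2 = π + 2β = 168.2866°

wrap1=191.71_deg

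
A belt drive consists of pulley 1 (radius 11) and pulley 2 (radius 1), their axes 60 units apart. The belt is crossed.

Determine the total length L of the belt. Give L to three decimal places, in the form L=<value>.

L=160.107

crossed belt: β = asin((r1+r2)/C) = asin(12/60) = 11.5370°
wrap1 = wrap2 = π + 2β = 203.0739°
tangent length = C·cosβ = 58.7878
L = (r1+r2)·wrap + 2·C·cosβ = 12·3.5443 + 2·58.7878 = 160.1072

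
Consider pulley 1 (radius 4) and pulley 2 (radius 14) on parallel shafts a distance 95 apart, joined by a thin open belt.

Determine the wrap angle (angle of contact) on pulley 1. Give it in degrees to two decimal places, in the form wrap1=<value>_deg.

open belt: β = asin((r2−r1)/C) = asin(10/95) = 6.0423°
wrap1 = π − 2β = 167.9153°
wrap2 = π + 2β = 192.0847°

wrap1=167.92_deg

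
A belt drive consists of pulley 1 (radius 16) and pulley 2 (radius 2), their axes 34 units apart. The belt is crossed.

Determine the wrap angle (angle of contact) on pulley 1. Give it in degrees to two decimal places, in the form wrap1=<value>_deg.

crossed belt: β = asin((r1+r2)/C) = asin(18/34) = 31.9657°
wrap1 = wrap2 = π + 2β = 243.9314°

wrap1=243.93_deg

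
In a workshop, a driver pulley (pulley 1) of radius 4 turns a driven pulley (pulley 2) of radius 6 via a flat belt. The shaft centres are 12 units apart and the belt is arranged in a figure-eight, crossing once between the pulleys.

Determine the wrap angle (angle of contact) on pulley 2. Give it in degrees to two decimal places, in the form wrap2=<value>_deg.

wrap2=292.89_deg

crossed belt: β = asin((r1+r2)/C) = asin(10/12) = 56.4427°
wrap1 = wrap2 = π + 2β = 292.8854°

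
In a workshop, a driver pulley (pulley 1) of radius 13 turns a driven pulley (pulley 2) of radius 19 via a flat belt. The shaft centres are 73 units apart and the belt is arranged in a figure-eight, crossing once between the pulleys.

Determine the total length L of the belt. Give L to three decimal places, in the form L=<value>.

L=260.797

crossed belt: β = asin((r1+r2)/C) = asin(32/73) = 25.9990°
wrap1 = wrap2 = π + 2β = 231.9981°
tangent length = C·cosβ = 65.6125
L = (r1+r2)·wrap + 2·C·cosβ = 32·4.0491 + 2·65.6125 = 260.7972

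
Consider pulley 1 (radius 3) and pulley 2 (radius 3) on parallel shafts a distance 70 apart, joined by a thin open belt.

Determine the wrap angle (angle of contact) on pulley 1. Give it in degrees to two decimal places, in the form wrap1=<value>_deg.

wrap1=180.00_deg

open belt: β = asin((r2−r1)/C) = asin(0/70) = 0.0000°
wrap1 = π − 2β = 180.0000°
wrap2 = π + 2β = 180.0000°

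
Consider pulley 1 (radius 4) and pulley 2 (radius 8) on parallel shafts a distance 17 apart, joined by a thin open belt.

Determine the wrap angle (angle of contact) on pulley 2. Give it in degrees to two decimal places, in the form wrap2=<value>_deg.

wrap2=207.22_deg

open belt: β = asin((r2−r1)/C) = asin(4/17) = 13.6090°
wrap1 = π − 2β = 152.7821°
wrap2 = π + 2β = 207.2179°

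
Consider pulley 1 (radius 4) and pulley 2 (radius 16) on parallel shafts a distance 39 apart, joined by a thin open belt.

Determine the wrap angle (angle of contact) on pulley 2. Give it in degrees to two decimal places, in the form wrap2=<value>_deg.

wrap2=215.84_deg

open belt: β = asin((r2−r1)/C) = asin(12/39) = 17.9202°
wrap1 = π − 2β = 144.1596°
wrap2 = π + 2β = 215.8404°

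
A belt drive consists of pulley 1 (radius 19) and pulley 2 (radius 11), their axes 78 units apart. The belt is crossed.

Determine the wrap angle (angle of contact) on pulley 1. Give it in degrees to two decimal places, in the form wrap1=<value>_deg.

wrap1=225.24_deg

crossed belt: β = asin((r1+r2)/C) = asin(30/78) = 22.6199°
wrap1 = wrap2 = π + 2β = 225.2397°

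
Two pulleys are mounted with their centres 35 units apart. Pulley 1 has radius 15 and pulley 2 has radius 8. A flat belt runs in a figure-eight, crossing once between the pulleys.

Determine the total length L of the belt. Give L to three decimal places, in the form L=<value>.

L=158.003

crossed belt: β = asin((r1+r2)/C) = asin(23/35) = 41.0823°
wrap1 = wrap2 = π + 2β = 262.1647°
tangent length = C·cosβ = 26.3818
L = (r1+r2)·wrap + 2·C·cosβ = 23·4.5756 + 2·26.3818 = 158.0033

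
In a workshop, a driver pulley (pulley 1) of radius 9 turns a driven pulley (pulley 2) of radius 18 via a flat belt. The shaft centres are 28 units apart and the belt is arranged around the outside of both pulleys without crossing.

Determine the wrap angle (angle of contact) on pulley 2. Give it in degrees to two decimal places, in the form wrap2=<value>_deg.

wrap2=217.50_deg

open belt: β = asin((r2−r1)/C) = asin(9/28) = 18.7493°
wrap1 = π − 2β = 142.5013°
wrap2 = π + 2β = 217.4987°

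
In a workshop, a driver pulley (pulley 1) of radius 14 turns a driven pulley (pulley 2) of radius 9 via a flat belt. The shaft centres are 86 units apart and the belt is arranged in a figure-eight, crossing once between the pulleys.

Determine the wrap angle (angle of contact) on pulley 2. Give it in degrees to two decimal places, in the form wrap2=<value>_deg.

wrap2=211.02_deg

crossed belt: β = asin((r1+r2)/C) = asin(23/86) = 15.5121°
wrap1 = wrap2 = π + 2β = 211.0242°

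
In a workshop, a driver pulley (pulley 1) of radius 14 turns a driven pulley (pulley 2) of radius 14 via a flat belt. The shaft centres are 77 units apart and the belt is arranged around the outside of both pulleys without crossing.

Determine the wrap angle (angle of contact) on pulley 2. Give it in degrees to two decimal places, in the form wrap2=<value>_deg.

wrap2=180.00_deg

open belt: β = asin((r2−r1)/C) = asin(0/77) = 0.0000°
wrap1 = π − 2β = 180.0000°
wrap2 = π + 2β = 180.0000°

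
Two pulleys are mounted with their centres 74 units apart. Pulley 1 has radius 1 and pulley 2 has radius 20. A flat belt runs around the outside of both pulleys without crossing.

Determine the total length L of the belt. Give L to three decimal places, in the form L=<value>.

open belt: β = asin((r2−r1)/C) = asin(19/74) = 14.8777°
wrap1 = π − 2β = 150.2446°
wrap2 = π + 2β = 209.7554°
tangent length = C·cosβ = 71.5192
L = r1·wrap1 + r2·wrap2 + 2·C·cosβ = 1·2.6223 + 20·3.6609 + 2·71.5192 = 218.8792

L=218.879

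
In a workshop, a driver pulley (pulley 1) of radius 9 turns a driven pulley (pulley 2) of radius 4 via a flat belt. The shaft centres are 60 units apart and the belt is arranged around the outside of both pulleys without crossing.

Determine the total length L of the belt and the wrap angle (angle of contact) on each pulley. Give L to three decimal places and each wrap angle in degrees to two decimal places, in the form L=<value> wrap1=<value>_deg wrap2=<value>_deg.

L=161.258 wrap1=189.56_deg wrap2=170.44_deg

open belt: β = asin((r2−r1)/C) = asin(-5/60) = -4.7802°
wrap1 = π − 2β = 189.5604°
wrap2 = π + 2β = 170.4396°
tangent length = C·cosβ = 59.7913
L = r1·wrap1 + r2·wrap2 + 2·C·cosβ = 9·3.3085 + 4·2.9747 + 2·59.7913 = 161.2576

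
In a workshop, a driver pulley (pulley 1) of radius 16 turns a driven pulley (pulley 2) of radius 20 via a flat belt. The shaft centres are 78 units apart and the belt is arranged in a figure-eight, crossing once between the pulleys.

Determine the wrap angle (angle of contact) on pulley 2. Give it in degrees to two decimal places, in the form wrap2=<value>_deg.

wrap2=234.97_deg

crossed belt: β = asin((r1+r2)/C) = asin(36/78) = 27.4864°
wrap1 = wrap2 = π + 2β = 234.9729°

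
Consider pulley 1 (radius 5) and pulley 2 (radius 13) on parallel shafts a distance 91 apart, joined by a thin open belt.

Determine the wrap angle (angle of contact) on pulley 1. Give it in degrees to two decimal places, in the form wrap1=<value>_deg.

wrap1=169.91_deg

open belt: β = asin((r2−r1)/C) = asin(8/91) = 5.0435°
wrap1 = π − 2β = 169.9130°
wrap2 = π + 2β = 190.0870°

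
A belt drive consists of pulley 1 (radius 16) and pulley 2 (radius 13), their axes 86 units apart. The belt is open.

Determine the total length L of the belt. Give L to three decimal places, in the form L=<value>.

L=263.211

open belt: β = asin((r2−r1)/C) = asin(-3/86) = -1.9991°
wrap1 = π − 2β = 183.9982°
wrap2 = π + 2β = 176.0018°
tangent length = C·cosβ = 85.9477
L = r1·wrap1 + r2·wrap2 + 2·C·cosβ = 16·3.2114 + 13·3.0718 + 2·85.9477 = 263.2108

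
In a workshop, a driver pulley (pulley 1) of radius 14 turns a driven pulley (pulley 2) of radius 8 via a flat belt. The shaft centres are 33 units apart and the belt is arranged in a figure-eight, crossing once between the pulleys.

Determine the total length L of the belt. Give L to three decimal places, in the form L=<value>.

L=150.417

crossed belt: β = asin((r1+r2)/C) = asin(22/33) = 41.8103°
wrap1 = wrap2 = π + 2β = 263.6206°
tangent length = C·cosβ = 24.5967
L = (r1+r2)·wrap + 2·C·cosβ = 22·4.6010 + 2·24.5967 = 150.4166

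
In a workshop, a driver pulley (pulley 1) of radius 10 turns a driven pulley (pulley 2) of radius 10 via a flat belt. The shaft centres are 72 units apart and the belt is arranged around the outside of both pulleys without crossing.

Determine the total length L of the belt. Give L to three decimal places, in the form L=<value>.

L=206.832

open belt: β = asin((r2−r1)/C) = asin(0/72) = 0.0000°
wrap1 = π − 2β = 180.0000°
wrap2 = π + 2β = 180.0000°
tangent length = C·cosβ = 72.0000
L = r1·wrap1 + r2·wrap2 + 2·C·cosβ = 10·3.1416 + 10·3.1416 + 2·72.0000 = 206.8319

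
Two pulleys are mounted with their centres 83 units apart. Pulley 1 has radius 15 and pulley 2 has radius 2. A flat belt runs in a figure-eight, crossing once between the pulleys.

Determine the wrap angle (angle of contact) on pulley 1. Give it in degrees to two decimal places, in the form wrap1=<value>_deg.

crossed belt: β = asin((r1+r2)/C) = asin(17/83) = 11.8189°
wrap1 = wrap2 = π + 2β = 203.6378°

wrap1=203.64_deg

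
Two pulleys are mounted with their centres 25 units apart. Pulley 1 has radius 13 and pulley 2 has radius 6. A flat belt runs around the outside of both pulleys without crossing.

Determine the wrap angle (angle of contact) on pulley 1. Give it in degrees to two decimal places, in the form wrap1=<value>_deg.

wrap1=212.52_deg

open belt: β = asin((r2−r1)/C) = asin(-7/25) = -16.2602°
wrap1 = π − 2β = 212.5204°
wrap2 = π + 2β = 147.4796°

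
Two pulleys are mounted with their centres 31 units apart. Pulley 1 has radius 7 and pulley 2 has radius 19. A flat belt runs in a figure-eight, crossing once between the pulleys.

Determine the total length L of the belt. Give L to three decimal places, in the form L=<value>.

L=167.181

crossed belt: β = asin((r1+r2)/C) = asin(26/31) = 57.0041°
wrap1 = wrap2 = π + 2β = 294.0082°
tangent length = C·cosβ = 16.8819
L = (r1+r2)·wrap + 2·C·cosβ = 26·5.1314 + 2·16.8819 = 167.1806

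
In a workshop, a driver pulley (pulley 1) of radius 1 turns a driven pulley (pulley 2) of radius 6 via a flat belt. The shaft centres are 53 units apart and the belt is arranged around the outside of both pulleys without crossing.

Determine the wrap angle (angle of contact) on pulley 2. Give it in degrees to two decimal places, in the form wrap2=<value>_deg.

wrap2=190.83_deg

open belt: β = asin((r2−r1)/C) = asin(5/53) = 5.4133°
wrap1 = π − 2β = 169.1734°
wrap2 = π + 2β = 190.8266°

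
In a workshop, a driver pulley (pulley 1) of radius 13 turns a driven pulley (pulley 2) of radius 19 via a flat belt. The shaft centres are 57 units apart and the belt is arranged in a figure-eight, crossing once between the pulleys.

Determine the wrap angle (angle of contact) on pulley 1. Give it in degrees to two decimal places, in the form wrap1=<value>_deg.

crossed belt: β = asin((r1+r2)/C) = asin(32/57) = 34.1529°
wrap1 = wrap2 = π + 2β = 248.3058°

wrap1=248.31_deg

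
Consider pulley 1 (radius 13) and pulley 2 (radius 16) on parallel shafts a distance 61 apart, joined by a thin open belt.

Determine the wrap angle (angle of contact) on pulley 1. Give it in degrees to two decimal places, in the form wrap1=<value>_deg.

open belt: β = asin((r2−r1)/C) = asin(3/61) = 2.8190°
wrap1 = π − 2β = 174.3621°
wrap2 = π + 2β = 185.6379°

wrap1=174.36_deg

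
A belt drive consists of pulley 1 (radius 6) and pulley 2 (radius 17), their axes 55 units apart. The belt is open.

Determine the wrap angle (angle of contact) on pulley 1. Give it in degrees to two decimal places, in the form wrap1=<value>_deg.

open belt: β = asin((r2−r1)/C) = asin(11/55) = 11.5370°
wrap1 = π − 2β = 156.9261°
wrap2 = π + 2β = 203.0739°

wrap1=156.93_deg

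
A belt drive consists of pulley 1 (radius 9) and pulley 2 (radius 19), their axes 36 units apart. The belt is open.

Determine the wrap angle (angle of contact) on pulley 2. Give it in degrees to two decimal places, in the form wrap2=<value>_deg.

open belt: β = asin((r2−r1)/C) = asin(10/36) = 16.1276°
wrap1 = π − 2β = 147.7448°
wrap2 = π + 2β = 212.2552°

wrap2=212.26_deg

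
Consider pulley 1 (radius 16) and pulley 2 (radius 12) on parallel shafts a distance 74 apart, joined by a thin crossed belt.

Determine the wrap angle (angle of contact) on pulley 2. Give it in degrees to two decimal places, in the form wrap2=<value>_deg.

crossed belt: β = asin((r1+r2)/C) = asin(28/74) = 22.2333°
wrap1 = wrap2 = π + 2β = 224.4665°

wrap2=224.47_deg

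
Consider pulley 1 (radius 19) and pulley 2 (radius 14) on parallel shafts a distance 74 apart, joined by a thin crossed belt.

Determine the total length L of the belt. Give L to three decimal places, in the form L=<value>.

crossed belt: β = asin((r1+r2)/C) = asin(33/74) = 26.4839°
wrap1 = wrap2 = π + 2β = 232.9678°
tangent length = C·cosβ = 66.2344
L = (r1+r2)·wrap + 2·C·cosβ = 33·4.0661 + 2·66.2344 = 266.6487

L=266.649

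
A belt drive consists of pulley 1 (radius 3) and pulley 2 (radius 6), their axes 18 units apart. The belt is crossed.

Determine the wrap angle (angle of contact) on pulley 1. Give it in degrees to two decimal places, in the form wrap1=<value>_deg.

wrap1=240.00_deg

crossed belt: β = asin((r1+r2)/C) = asin(9/18) = 30.0000°
wrap1 = wrap2 = π + 2β = 240.0000°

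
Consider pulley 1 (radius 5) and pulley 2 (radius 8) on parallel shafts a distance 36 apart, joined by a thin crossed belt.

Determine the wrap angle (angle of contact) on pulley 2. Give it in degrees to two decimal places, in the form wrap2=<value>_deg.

crossed belt: β = asin((r1+r2)/C) = asin(13/36) = 21.1684°
wrap1 = wrap2 = π + 2β = 222.3369°

wrap2=222.34_deg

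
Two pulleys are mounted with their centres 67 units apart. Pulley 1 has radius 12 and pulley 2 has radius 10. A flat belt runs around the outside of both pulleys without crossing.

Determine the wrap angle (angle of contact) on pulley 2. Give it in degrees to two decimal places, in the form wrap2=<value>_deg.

open belt: β = asin((r2−r1)/C) = asin(-2/67) = -1.7106°
wrap1 = π − 2β = 183.4212°
wrap2 = π + 2β = 176.5788°

wrap2=176.58_deg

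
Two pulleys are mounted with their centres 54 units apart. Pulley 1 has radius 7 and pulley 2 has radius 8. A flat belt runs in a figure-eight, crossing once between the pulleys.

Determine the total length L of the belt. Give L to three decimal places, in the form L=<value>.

L=159.318

crossed belt: β = asin((r1+r2)/C) = asin(15/54) = 16.1276°
wrap1 = wrap2 = π + 2β = 212.2552°
tangent length = C·cosβ = 51.8748
L = (r1+r2)·wrap + 2·C·cosβ = 15·3.7046 + 2·51.8748 = 159.3180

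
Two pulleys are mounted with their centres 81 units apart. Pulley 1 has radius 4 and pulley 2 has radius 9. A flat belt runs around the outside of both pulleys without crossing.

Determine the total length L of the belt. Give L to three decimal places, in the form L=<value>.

open belt: β = asin((r2−r1)/C) = asin(5/81) = 3.5390°
wrap1 = π − 2β = 172.9219°
wrap2 = π + 2β = 187.0781°
tangent length = C·cosβ = 80.8455
L = r1·wrap1 + r2·wrap2 + 2·C·cosβ = 4·3.0181 + 9·3.2651 + 2·80.8455 = 203.1494

L=203.149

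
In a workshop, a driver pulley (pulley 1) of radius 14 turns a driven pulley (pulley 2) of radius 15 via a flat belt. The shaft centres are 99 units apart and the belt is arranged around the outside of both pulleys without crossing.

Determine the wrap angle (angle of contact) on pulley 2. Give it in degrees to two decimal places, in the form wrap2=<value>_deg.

open belt: β = asin((r2−r1)/C) = asin(1/99) = 0.5788°
wrap1 = π − 2β = 178.8425°
wrap2 = π + 2β = 181.1575°

wrap2=181.16_deg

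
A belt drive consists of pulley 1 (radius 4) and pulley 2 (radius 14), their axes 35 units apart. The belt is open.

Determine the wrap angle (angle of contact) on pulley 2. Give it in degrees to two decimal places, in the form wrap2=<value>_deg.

open belt: β = asin((r2−r1)/C) = asin(10/35) = 16.6015°
wrap1 = π − 2β = 146.7969°
wrap2 = π + 2β = 213.2031°

wrap2=213.20_deg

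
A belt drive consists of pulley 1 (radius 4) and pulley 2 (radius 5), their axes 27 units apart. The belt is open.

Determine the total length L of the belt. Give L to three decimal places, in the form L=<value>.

L=82.311

open belt: β = asin((r2−r1)/C) = asin(1/27) = 2.1226°
wrap1 = π − 2β = 175.7549°
wrap2 = π + 2β = 184.2451°
tangent length = C·cosβ = 26.9815
L = r1·wrap1 + r2·wrap2 + 2·C·cosβ = 4·3.0675 + 5·3.2157 + 2·26.9815 = 82.3114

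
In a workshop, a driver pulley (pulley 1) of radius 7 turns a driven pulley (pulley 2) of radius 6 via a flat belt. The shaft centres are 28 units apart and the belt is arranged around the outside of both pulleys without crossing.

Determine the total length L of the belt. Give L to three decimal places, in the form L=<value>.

open belt: β = asin((r2−r1)/C) = asin(-1/28) = -2.0467°
wrap1 = π − 2β = 184.0934°
wrap2 = π + 2β = 175.9066°
tangent length = C·cosβ = 27.9821
L = r1·wrap1 + r2·wrap2 + 2·C·cosβ = 7·3.2130 + 6·3.0701 + 2·27.9821 = 96.8764

L=96.876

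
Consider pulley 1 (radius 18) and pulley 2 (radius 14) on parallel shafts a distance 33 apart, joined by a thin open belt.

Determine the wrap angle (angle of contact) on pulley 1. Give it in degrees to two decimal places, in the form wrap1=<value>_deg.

open belt: β = asin((r2−r1)/C) = asin(-4/33) = -6.9621°
wrap1 = π − 2β = 193.9241°
wrap2 = π + 2β = 166.0759°

wrap1=193.92_deg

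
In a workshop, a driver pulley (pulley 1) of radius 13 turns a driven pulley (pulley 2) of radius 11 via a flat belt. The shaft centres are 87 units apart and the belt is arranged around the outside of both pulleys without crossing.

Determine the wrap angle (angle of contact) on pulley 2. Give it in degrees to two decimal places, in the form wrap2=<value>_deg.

open belt: β = asin((r2−r1)/C) = asin(-2/87) = -1.3173°
wrap1 = π − 2β = 182.6345°
wrap2 = π + 2β = 177.3655°

wrap2=177.37_deg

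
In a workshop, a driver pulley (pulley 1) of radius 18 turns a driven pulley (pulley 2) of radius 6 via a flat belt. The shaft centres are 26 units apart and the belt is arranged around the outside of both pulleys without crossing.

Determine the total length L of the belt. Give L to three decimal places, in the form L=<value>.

open belt: β = asin((r2−r1)/C) = asin(-12/26) = -27.4864°
wrap1 = π − 2β = 234.9729°
wrap2 = π + 2β = 125.0271°
tangent length = C·cosβ = 23.0651
L = r1·wrap1 + r2·wrap2 + 2·C·cosβ = 18·4.1010 + 6·2.1821 + 2·23.0651 = 133.0420

L=133.042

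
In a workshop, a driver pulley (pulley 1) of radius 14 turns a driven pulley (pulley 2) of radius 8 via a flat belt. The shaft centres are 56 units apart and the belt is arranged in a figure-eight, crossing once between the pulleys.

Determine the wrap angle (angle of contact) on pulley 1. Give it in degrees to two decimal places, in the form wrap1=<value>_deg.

crossed belt: β = asin((r1+r2)/C) = asin(22/56) = 23.1324°
wrap1 = wrap2 = π + 2β = 226.2648°

wrap1=226.26_deg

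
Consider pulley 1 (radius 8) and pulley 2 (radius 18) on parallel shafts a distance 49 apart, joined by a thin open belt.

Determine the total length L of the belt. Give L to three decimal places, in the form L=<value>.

L=181.729

open belt: β = asin((r2−r1)/C) = asin(10/49) = 11.7757°
wrap1 = π − 2β = 156.4485°
wrap2 = π + 2β = 203.5515°
tangent length = C·cosβ = 47.9687
L = r1·wrap1 + r2·wrap2 + 2·C·cosβ = 8·2.7305 + 18·3.5526 + 2·47.9687 = 181.7294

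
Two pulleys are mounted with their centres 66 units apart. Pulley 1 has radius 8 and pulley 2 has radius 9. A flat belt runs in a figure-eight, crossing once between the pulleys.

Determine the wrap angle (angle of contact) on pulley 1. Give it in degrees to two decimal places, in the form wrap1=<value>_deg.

wrap1=209.85_deg

crossed belt: β = asin((r1+r2)/C) = asin(17/66) = 14.9263°
wrap1 = wrap2 = π + 2β = 209.8525°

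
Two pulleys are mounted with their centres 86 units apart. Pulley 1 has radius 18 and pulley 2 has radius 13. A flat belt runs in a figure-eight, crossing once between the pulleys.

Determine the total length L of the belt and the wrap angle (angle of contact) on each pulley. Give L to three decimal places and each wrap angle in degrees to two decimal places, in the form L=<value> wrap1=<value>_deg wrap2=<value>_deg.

crossed belt: β = asin((r1+r2)/C) = asin(31/86) = 21.1288°
wrap1 = wrap2 = π + 2β = 222.2575°
tangent length = C·cosβ = 80.2185
L = (r1+r2)·wrap + 2·C·cosβ = 31·3.8791 + 2·80.2185 = 280.6898

L=280.690 wrap1=222.26_deg wrap2=222.26_deg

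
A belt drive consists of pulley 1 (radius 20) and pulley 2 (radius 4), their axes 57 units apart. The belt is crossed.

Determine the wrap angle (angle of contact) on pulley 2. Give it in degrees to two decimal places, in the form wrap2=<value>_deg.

wrap2=229.80_deg

crossed belt: β = asin((r1+r2)/C) = asin(24/57) = 24.9011°
wrap1 = wrap2 = π + 2β = 229.8021°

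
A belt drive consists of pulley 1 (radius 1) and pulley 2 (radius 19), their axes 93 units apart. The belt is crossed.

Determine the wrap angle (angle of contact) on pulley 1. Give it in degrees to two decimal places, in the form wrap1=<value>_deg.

wrap1=204.84_deg

crossed belt: β = asin((r1+r2)/C) = asin(20/93) = 12.4187°
wrap1 = wrap2 = π + 2β = 204.8374°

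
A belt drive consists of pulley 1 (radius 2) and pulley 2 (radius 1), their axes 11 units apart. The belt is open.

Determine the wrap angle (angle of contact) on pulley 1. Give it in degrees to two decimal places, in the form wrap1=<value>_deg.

wrap1=190.43_deg

open belt: β = asin((r2−r1)/C) = asin(-1/11) = -5.2159°
wrap1 = π − 2β = 190.4318°
wrap2 = π + 2β = 169.5682°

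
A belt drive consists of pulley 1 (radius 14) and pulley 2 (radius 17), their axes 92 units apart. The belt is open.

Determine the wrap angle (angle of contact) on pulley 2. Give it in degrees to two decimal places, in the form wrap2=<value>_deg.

wrap2=183.74_deg

open belt: β = asin((r2−r1)/C) = asin(3/92) = 1.8687°
wrap1 = π − 2β = 176.2627°
wrap2 = π + 2β = 183.7373°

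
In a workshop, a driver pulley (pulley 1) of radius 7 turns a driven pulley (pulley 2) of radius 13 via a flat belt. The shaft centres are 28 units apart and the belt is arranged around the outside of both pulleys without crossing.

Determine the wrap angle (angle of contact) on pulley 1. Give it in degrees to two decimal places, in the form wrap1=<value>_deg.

wrap1=155.25_deg

open belt: β = asin((r2−r1)/C) = asin(6/28) = 12.3736°
wrap1 = π − 2β = 155.2527°
wrap2 = π + 2β = 204.7473°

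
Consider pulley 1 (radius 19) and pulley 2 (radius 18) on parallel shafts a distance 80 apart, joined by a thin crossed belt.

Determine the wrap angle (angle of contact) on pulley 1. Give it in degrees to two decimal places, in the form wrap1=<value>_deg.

wrap1=235.10_deg

crossed belt: β = asin((r1+r2)/C) = asin(37/80) = 27.5485°
wrap1 = wrap2 = π + 2β = 235.0971°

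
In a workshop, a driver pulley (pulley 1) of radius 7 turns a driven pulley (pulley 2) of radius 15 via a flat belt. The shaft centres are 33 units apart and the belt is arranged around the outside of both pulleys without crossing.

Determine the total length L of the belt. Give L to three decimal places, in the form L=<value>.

open belt: β = asin((r2−r1)/C) = asin(8/33) = 14.0297°
wrap1 = π − 2β = 151.9407°
wrap2 = π + 2β = 208.0593°
tangent length = C·cosβ = 32.0156
L = r1·wrap1 + r2·wrap2 + 2·C·cosβ = 7·2.6519 + 15·3.6313 + 2·32.0156 = 137.0641

L=137.064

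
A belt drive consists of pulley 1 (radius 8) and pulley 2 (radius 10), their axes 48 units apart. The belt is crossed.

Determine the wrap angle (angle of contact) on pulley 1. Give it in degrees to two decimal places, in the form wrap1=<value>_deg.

wrap1=224.05_deg

crossed belt: β = asin((r1+r2)/C) = asin(18/48) = 22.0243°
wrap1 = wrap2 = π + 2β = 224.0486°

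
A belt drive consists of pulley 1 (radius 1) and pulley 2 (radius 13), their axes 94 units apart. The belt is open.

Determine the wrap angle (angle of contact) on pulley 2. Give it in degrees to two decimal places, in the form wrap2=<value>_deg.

wrap2=194.67_deg

open belt: β = asin((r2−r1)/C) = asin(12/94) = 7.3344°
wrap1 = π − 2β = 165.3313°
wrap2 = π + 2β = 194.6687°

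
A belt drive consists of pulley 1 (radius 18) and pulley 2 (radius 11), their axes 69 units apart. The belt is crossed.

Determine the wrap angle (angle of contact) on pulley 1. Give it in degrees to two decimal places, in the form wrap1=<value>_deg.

crossed belt: β = asin((r1+r2)/C) = asin(29/69) = 24.8529°
wrap1 = wrap2 = π + 2β = 229.7058°

wrap1=229.71_deg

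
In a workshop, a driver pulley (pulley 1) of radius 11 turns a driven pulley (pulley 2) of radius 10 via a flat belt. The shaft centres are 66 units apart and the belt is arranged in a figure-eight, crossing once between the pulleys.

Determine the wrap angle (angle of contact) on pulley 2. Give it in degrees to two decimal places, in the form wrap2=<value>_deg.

crossed belt: β = asin((r1+r2)/C) = asin(21/66) = 18.5530°
wrap1 = wrap2 = π + 2β = 217.1060°

wrap2=217.11_deg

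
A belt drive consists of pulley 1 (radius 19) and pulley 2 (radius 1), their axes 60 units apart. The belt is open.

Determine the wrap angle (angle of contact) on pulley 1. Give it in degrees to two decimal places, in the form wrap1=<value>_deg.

wrap1=214.92_deg

open belt: β = asin((r2−r1)/C) = asin(-18/60) = -17.4576°
wrap1 = π − 2β = 214.9152°
wrap2 = π + 2β = 145.0848°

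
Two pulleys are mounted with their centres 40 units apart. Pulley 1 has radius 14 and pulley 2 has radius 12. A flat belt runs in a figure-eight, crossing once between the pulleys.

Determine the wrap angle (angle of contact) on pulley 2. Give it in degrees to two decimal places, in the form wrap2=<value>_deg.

crossed belt: β = asin((r1+r2)/C) = asin(26/40) = 40.5416°
wrap1 = wrap2 = π + 2β = 261.0832°

wrap2=261.08_deg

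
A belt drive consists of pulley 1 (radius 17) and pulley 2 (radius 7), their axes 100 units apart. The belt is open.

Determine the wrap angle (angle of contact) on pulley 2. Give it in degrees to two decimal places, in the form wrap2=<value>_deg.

open belt: β = asin((r2−r1)/C) = asin(-10/100) = -5.7392°
wrap1 = π − 2β = 191.4783°
wrap2 = π + 2β = 168.5217°

wrap2=168.52_deg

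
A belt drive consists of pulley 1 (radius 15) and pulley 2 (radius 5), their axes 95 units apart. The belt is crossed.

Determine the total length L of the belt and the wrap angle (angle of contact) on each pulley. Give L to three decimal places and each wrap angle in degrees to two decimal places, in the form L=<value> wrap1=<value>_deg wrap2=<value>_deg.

L=257.058 wrap1=204.31_deg wrap2=204.31_deg

crossed belt: β = asin((r1+r2)/C) = asin(20/95) = 12.1532°
wrap1 = wrap2 = π + 2β = 204.3064°
tangent length = C·cosβ = 92.8709
L = (r1+r2)·wrap + 2·C·cosβ = 20·3.5658 + 2·92.8709 = 257.0581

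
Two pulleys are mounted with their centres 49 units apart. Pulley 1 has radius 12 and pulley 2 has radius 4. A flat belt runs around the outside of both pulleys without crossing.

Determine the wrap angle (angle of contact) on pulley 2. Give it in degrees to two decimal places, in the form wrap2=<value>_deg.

wrap2=161.21_deg

open belt: β = asin((r2−r1)/C) = asin(-8/49) = -9.3965°
wrap1 = π − 2β = 198.7930°
wrap2 = π + 2β = 161.2070°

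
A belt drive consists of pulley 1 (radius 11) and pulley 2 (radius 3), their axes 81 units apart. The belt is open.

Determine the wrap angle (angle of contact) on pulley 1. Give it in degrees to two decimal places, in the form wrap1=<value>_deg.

open belt: β = asin((r2−r1)/C) = asin(-8/81) = -5.6681°
wrap1 = π − 2β = 191.3362°
wrap2 = π + 2β = 168.6638°

wrap1=191.34_deg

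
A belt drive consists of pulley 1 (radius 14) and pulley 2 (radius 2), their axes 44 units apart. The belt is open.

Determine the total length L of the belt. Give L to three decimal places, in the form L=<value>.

open belt: β = asin((r2−r1)/C) = asin(-12/44) = -15.8266°
wrap1 = π − 2β = 211.6532°
wrap2 = π + 2β = 148.3468°
tangent length = C·cosβ = 42.3320
L = r1·wrap1 + r2·wrap2 + 2·C·cosβ = 14·3.6940 + 2·2.5891 + 2·42.3320 = 141.5590

L=141.559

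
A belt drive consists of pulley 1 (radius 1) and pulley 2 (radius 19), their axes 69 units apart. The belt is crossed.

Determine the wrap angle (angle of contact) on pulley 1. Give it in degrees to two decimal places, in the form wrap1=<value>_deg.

wrap1=213.70_deg

crossed belt: β = asin((r1+r2)/C) = asin(20/69) = 16.8493°
wrap1 = wrap2 = π + 2β = 213.6986°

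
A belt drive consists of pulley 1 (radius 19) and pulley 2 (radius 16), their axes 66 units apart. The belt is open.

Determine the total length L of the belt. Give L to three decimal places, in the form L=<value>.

open belt: β = asin((r2−r1)/C) = asin(-3/66) = -2.6053°
wrap1 = π − 2β = 185.2105°
wrap2 = π + 2β = 174.7895°
tangent length = C·cosβ = 65.9318
L = r1·wrap1 + r2·wrap2 + 2·C·cosβ = 19·3.2325 + 16·3.0507 + 2·65.9318 = 242.0921

L=242.092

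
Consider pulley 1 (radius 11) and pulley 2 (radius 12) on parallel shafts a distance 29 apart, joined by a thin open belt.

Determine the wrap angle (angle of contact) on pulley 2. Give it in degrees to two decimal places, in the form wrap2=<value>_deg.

open belt: β = asin((r2−r1)/C) = asin(1/29) = 1.9761°
wrap1 = π − 2β = 176.0478°
wrap2 = π + 2β = 183.9522°

wrap2=183.95_deg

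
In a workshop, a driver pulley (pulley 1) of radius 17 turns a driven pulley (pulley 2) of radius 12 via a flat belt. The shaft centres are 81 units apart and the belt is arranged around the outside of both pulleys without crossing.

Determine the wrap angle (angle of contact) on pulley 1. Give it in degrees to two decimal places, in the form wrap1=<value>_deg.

open belt: β = asin((r2−r1)/C) = asin(-5/81) = -3.5390°
wrap1 = π − 2β = 187.0781°
wrap2 = π + 2β = 172.9219°

wrap1=187.08_deg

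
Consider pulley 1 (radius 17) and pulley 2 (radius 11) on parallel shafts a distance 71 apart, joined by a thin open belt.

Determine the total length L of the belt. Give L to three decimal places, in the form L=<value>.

L=230.472

open belt: β = asin((r2−r1)/C) = asin(-6/71) = -4.8477°
wrap1 = π − 2β = 189.6954°
wrap2 = π + 2β = 170.3046°
tangent length = C·cosβ = 70.7460
L = r1·wrap1 + r2·wrap2 + 2·C·cosβ = 17·3.3108 + 11·2.9724 + 2·70.7460 = 230.4719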